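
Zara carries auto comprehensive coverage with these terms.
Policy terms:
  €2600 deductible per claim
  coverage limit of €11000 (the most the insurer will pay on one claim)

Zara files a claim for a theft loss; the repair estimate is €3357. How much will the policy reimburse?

Subtract the deductible: €3357 − €2600 = €757.
That's under the €11000 cap, so the insurer reimburses the full €757.

€757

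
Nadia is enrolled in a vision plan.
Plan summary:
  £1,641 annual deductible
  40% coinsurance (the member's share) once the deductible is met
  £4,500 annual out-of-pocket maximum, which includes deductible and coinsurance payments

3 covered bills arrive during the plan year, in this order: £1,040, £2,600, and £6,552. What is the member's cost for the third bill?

£2,059.40

#1 (£1,040): fully absorbed by the deductible. Member owes £1,040 (running OOP £1,040).
#2 (£2,600): deductible takes £601, £1,999 remains; coinsurance £1,999 × 40% = £799.60. Member owes £1,400.60 (running OOP £2,440.60).
#3 (£6,552): deductible already satisfied, so member's share is 40% × £6,552 = £2,620.80. Adding that to £2,440.60 gives £5,061.40, past the £4,500 cap; member pays only £4,500 − £2,440.60 = £2,059.40.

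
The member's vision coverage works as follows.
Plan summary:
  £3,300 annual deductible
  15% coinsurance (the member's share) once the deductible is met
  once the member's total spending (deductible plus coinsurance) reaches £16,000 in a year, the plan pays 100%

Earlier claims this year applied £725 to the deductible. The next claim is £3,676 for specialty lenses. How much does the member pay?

£2,740.15

£725 of the £3,300 deductible is already met, leaving £2,575.
That leaves £3,676 − £2,575 = £1,101 for coinsurance.
Member's 15% share of £1,101 is £165.15.
Member responsibility before any cap: £2,575 + £165.15 = £2,740.15.
Cumulative spending £725 + £2,740.15 = £3,465.15 stays under the £16,000 maximum.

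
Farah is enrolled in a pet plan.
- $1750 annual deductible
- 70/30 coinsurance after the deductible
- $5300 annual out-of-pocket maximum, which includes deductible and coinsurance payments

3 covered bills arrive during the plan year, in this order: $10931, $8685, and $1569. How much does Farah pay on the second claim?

#1 ($10931): $1750 to deductible, leaving $9181; 30% of $9181 = $2754.30. Owner pays $4504.30; OOP now $4504.30.
#2 ($8685): deductible already satisfied, so owner's share is 30% × $8685 = $2605.50. OOP would hit $7109.80 > $5300, so the cap limits the owner to $5300 − $4504.30 = $795.70.

$795.70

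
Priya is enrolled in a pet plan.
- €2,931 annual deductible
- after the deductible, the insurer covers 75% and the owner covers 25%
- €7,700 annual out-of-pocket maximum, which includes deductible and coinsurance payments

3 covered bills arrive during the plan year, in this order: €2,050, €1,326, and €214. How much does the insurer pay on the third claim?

€160.50

Bill 1, €2,050: entire amount goes to the deductible. Owner owes €2,050 (running OOP €2,050). Plan pays €2,050 − €2,050 = €0.
Bill 2, €1,326: €881 to deductible, leaving €445; owner's 25% is €111.25. Cost to owner: €992.25. OOP to date €3,042.25. Plan pays €1,326 − €992.25 = €333.75.
Bill 3, €214: deductible already satisfied, so owner's share is 25% × €214 = €53.50. Owner owes €53.50 (running OOP €3,095.75). Insurer: €214 − €53.50 = €160.50.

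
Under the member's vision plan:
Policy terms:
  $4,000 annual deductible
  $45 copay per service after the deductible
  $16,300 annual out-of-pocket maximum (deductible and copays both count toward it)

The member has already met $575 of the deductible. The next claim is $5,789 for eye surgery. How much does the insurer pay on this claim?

$2,319

$575 of the $4,000 deductible is already met, leaving $3,425.
After the $3,425 deductible portion, $5,789 − $3,425 = $2,364 is subject to the copay.
Copay on this service: $45.
Member responsibility before any cap: $3,425 + $45 = $3,470.
Year-to-date out-of-pocket becomes $575 + $3,470 = $4,045, still under the $16,300 maximum, so no cap applies.
The plan picks up $5,789 − $3,470 = $2,319.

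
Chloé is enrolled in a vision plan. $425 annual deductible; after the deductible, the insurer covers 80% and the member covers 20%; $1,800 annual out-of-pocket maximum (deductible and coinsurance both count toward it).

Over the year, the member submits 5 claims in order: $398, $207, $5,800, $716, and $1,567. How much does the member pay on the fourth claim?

Claim 1 — $398: entire amount goes to the deductible. Member owes $398 (running OOP $398).
Claim 2 — $207: $27 to deductible, leaving $180; 20% of $180 = $36. Cost to member: $63. OOP to date $461.
Claim 3 — $5,800: deductible met; 20% of $5,800 = $1,160. Cost to member: $1,160. OOP to date $1,621.
Claim 4 — $716: deductible met; 20% of $716 = $143.20. Cost to member: $143.20. OOP to date $1,764.20.

$143.20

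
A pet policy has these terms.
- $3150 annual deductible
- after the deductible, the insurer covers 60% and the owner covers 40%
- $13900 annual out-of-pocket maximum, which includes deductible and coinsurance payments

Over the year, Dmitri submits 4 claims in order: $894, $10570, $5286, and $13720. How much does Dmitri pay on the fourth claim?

Bill 1, $894: entire amount goes to the deductible. Cost to owner: $894. OOP to date $894.
Bill 2, $10570: deductible takes $2256, $8314 remains; coinsurance $8314 × 40% = $3325.60. Cost to owner: $5581.60. OOP to date $6475.60.
Bill 3, $5286: 40% coinsurance on $5286 = $2114.40. Owner owes $2114.40 (running OOP $8590).
Bill 4, $13720: 40% coinsurance on $13720 = $5488. That would push OOP to $14078, over the $13900 cap, so owner pays $13900 − $8590 = $5310.

$5310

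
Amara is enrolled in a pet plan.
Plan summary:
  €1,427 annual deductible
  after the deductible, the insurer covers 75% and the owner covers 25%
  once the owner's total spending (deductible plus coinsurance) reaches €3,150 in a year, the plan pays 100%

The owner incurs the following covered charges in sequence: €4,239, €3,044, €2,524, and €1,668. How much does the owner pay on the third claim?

€259

#1 (€4,239): €1,427 to deductible, leaving €2,812; owner's 25% is €703. Cost to owner: €2,130. OOP to date €2,130.
#2 (€3,044): deductible met; 25% of €3,044 = €761. Owner pays €761; OOP now €2,891.
#3 (€2,524): deductible already satisfied, so owner's share is 25% × €2,524 = €631. OOP would hit €3,522 > €3,150, so the cap limits the owner to €3,150 − €2,891 = €259.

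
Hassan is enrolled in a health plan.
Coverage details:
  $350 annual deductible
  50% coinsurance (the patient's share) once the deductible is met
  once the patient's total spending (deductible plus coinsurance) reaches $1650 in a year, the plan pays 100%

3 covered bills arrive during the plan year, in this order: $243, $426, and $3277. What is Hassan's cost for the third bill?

$1140.50

Claim 1 ($243): entire amount goes to the deductible. Cost to patient: $243. OOP to date $243.
Claim 2 ($426): $107 to deductible, leaving $319; 50% of $319 = $159.50. Patient pays $266.50; OOP now $509.50.
Claim 3 ($3277): deductible already satisfied, so patient's share is 50% × $3277 = $1638.50. Adding that to $509.50 gives $2148, past the $1650 cap; patient pays only $1650 − $509.50 = $1140.50.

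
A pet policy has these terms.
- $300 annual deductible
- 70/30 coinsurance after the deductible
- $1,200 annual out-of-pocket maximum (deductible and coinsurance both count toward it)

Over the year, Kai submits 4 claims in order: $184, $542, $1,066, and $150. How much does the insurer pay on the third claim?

Claim 1 ($184): entire amount goes to the deductible. Owner pays $184; OOP now $184. Insurer: $184 − $184 = $0.
Claim 2 ($542): $116 to deductible, leaving $426; owner's 30% is $127.80. Cost to owner: $243.80. OOP to date $427.80. Plan pays $542 − $243.80 = $298.20.
Claim 3 ($1,066): deductible met; 30% of $1,066 = $319.80. Owner owes $319.80 (running OOP $747.60). Plan pays $1,066 − $319.80 = $746.20.

$746.20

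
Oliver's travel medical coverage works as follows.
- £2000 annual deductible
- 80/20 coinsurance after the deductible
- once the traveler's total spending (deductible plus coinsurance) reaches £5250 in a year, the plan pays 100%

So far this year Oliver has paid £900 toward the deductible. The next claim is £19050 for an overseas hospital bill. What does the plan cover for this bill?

£14700

£900 of the £2000 deductible is already met, leaving £1100.
That leaves £19050 − £1100 = £17950 for coinsurance.
Traveler's 20% share of £17950 is £3590.
So the traveler owes £1100 + £3590 = £4690 before any cap.
Year-to-date out-of-pocket would reach £900 + £4690 = £5590, above the £5250 maximum, so the traveler pays only £5250 − £900 = £4350.
The insurer covers the remainder: £19050 − £4350 = £14700.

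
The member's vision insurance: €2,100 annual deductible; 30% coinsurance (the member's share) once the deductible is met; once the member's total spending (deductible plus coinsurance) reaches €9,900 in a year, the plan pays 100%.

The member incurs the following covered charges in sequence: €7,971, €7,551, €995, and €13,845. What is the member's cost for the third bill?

Bill 1, €7,971: €2,100 finishes the deductible; €5,871 goes to coinsurance; member's 30% is €1,761.30. Member pays €3,861.30; OOP now €3,861.30.
Bill 2, €7,551: 30% coinsurance on €7,551 = €2,265.30. Member owes €2,265.30 (running OOP €6,126.60).
Bill 3, €995: deductible already satisfied, so member's share is 30% × €995 = €298.50. Member pays €298.50; OOP now €6,425.10.

€298.50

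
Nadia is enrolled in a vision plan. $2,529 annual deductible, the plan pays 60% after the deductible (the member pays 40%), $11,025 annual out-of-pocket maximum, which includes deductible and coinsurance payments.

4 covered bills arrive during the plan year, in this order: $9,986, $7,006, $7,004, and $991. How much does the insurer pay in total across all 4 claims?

#1 ($9,986): deductible takes $2,529, $7,457 remains; member's 40% is $2,982.80. Member pays $5,511.80; OOP now $5,511.80. Insurer: $9,986 − $5,511.80 = $4,474.20.
#2 ($7,006): deductible met; 40% of $7,006 = $2,802.40. Member pays $2,802.40; OOP now $8,314.20. Insurer: $7,006 − $2,802.40 = $4,203.60.
#3 ($7,004): 40% coinsurance on $7,004 = $2,801.60. OOP would hit $11,115.80 > $11,025, so the cap limits the member to $11,025 − $8,314.20 = $2,710.80. Plan pays $7,004 − $2,710.80 = $4,293.20.
#4 ($991): deductible met; 40% of $991 = $396.40. That would push OOP to $11,421.40, over the $11,025 cap, so member pays $11,025 − $11,025 = $0. Plan pays $991 − $0 = $991.
Insurer total: $4,474.20 + $4,203.60 + $4,293.20 + $991 = $13,962.

$13,962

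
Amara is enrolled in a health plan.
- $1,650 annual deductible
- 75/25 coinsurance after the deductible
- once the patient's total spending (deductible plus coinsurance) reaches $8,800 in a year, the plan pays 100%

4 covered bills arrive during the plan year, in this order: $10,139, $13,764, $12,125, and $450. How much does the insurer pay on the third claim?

$10,538.25

Claim 1 — $10,139: $1,650 to deductible, leaving $8,489; coinsurance $8,489 × 25% = $2,122.25. Cost to patient: $3,772.25. OOP to date $3,772.25. Insurer: $10,139 − $3,772.25 = $6,366.75.
Claim 2 — $13,764: 25% coinsurance on $13,764 = $3,441. Patient pays $3,441; OOP now $7,213.25. Plan pays $13,764 − $3,441 = $10,323.
Claim 3 — $12,125: 25% coinsurance on $12,125 = $3,031.25. OOP would hit $10,244.50 > $8,800, so the cap limits the patient to $8,800 − $7,213.25 = $1,586.75. Plan pays $12,125 − $1,586.75 = $10,538.25.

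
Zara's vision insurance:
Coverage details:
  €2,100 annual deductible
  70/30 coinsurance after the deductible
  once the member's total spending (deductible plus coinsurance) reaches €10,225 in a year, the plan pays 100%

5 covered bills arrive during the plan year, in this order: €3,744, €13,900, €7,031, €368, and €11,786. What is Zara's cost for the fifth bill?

€1,242.10

Claim 1 — €3,744: €2,100 finishes the deductible; €1,644 goes to coinsurance; coinsurance €1,644 × 30% = €493.20. Member owes €2,593.20 (running OOP €2,593.20).
Claim 2 — €13,900: deductible already satisfied, so member's share is 30% × €13,900 = €4,170. Cost to member: €4,170. OOP to date €6,763.20.
Claim 3 — €7,031: deductible met; 30% of €7,031 = €2,109.30. Member pays €2,109.30; OOP now €8,872.50.
Claim 4 — €368: deductible met; 30% of €368 = €110.40. Member pays €110.40; OOP now €8,982.90.
Claim 5 — €11,786: deductible met; 30% of €11,786 = €3,535.80. That would push OOP to €12,518.70, over the €10,225 cap, so member pays €10,225 − €8,982.90 = €1,242.10.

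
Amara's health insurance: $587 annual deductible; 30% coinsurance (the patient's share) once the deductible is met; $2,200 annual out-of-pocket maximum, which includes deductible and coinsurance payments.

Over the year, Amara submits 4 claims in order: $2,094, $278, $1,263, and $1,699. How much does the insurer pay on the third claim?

Bill 1, $2,094: deductible takes $587, $1,507 remains; coinsurance $1,507 × 30% = $452.10. Patient pays $1,039.10; OOP now $1,039.10. Plan pays $2,094 − $1,039.10 = $1,054.90.
Bill 2, $278: deductible met; 30% of $278 = $83.40. Cost to patient: $83.40. OOP to date $1,122.50. Plan pays $278 − $83.40 = $194.60.
Bill 3, $1,263: deductible already satisfied, so patient's share is 30% × $1,263 = $378.90. Cost to patient: $378.90. OOP to date $1,501.40. Insurer: $1,263 − $378.90 = $884.10.

$884.10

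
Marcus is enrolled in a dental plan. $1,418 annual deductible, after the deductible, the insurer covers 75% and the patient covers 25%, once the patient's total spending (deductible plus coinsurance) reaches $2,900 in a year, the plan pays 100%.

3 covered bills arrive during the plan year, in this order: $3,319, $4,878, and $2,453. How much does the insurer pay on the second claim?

$3,871.25

Claim 1 ($3,319): $1,418 finishes the deductible; $1,901 goes to coinsurance; patient's 25% is $475.25. Patient owes $1,893.25 (running OOP $1,893.25). Insurer: $3,319 − $1,893.25 = $1,425.75.
Claim 2 ($4,878): 25% coinsurance on $4,878 = $1,219.50. OOP would hit $3,112.75 > $2,900, so the cap limits the patient to $2,900 − $1,893.25 = $1,006.75. Insurer: $4,878 − $1,006.75 = $3,871.25.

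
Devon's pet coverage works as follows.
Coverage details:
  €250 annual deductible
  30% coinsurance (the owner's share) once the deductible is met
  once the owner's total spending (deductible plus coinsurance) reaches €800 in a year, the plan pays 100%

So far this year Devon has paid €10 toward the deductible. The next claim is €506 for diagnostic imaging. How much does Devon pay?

€10 of the €250 deductible is already met, leaving €240.
That leaves €506 − €240 = €266 for coinsurance.
Coinsurance: €266 × 30% = €79.80.
Owner responsibility before any cap: €240 + €79.80 = €319.80.
Year-to-date out-of-pocket becomes €10 + €319.80 = €329.80, still under the €800 maximum, so no cap applies.

€319.80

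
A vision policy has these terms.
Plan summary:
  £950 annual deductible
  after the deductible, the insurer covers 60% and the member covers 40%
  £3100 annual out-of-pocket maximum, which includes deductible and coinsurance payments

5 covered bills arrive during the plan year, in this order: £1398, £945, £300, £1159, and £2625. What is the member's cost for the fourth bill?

£463.60

Bill 1, £1398: £950 finishes the deductible; £448 goes to coinsurance; coinsurance £448 × 40% = £179.20. Cost to member: £1129.20. OOP to date £1129.20.
Bill 2, £945: deductible already satisfied, so member's share is 40% × £945 = £378. Member pays £378; OOP now £1507.20.
Bill 3, £300: deductible already satisfied, so member's share is 40% × £300 = £120. Member pays £120; OOP now £1627.20.
Bill 4, £1159: deductible already satisfied, so member's share is 40% × £1159 = £463.60. Member pays £463.60; OOP now £2090.80.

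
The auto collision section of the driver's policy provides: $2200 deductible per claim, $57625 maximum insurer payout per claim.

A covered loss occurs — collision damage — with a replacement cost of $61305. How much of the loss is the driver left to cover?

$3680

Subtract the deductible: $61305 − $2200 = $59105.
Since $59105 > $57625, the payout is capped at $57625.
Driver's share is the uncovered remainder: $61305 − $57625 = $3680.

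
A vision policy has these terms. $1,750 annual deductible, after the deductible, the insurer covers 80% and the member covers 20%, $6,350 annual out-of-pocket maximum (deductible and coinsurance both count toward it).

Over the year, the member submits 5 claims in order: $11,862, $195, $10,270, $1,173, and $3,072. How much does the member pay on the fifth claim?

$250

#1 ($11,862): $1,750 to deductible, leaving $10,112; 20% of $10,112 = $2,022.40. Cost to member: $3,772.40. OOP to date $3,772.40.
#2 ($195): deductible already satisfied, so member's share is 20% × $195 = $39. Cost to member: $39. OOP to date $3,811.40.
#3 ($10,270): deductible met; 20% of $10,270 = $2,054. Cost to member: $2,054. OOP to date $5,865.40.
#4 ($1,173): deductible met; 20% of $1,173 = $234.60. Cost to member: $234.60. OOP to date $6,100.
#5 ($3,072): deductible already satisfied, so member's share is 20% × $3,072 = $614.40. Adding that to $6,100 gives $6,714.40, past the $6,350 cap; member pays only $6,350 − $6,100 = $250.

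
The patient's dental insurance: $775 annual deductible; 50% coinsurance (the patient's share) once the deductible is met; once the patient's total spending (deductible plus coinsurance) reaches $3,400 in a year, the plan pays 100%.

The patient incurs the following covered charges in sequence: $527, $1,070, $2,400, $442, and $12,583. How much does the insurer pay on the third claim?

#1 ($527): entire amount goes to the deductible. Patient pays $527; OOP now $527. Plan pays $527 − $527 = $0.
#2 ($1,070): $248 to deductible, leaving $822; coinsurance $822 × 50% = $411. Cost to patient: $659. OOP to date $1,186. Plan pays $1,070 − $659 = $411.
#3 ($2,400): 50% coinsurance on $2,400 = $1,200. Patient pays $1,200; OOP now $2,386. Plan pays $2,400 − $1,200 = $1,200.

$1,200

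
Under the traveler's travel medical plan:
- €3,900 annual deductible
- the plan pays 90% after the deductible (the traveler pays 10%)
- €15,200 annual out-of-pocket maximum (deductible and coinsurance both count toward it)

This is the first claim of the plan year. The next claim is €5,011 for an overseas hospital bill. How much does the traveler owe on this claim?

€4,011.10

Nothing has been paid toward the €3,900 deductible, so the first €3,900 of this charge is applied there.
After the €3,900 deductible portion, €5,011 − €3,900 = €1,111 is subject to coinsurance.
Traveler's 10% share of €1,111 is €111.10.
So the traveler owes €3,900 + €111.10 = €4,011.10 before any cap.
Total out-of-pocket so far would be €0 + €4,011.10 = €4,011.10, below the €15,200 cap — no reduction.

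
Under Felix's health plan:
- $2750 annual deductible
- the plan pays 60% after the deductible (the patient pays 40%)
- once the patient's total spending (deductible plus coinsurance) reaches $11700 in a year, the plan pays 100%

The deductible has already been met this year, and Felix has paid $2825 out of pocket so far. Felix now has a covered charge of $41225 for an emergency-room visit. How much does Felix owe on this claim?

$8875

The deductible is already satisfied, so the full bill goes to coinsurance.
Coinsurance: $41225 × 40% = $16490.
Adding $16490 to the $2825 already spent would give $19315, which exceeds the $11700 cap; the patient pays just $11700 − $2825 = $8875.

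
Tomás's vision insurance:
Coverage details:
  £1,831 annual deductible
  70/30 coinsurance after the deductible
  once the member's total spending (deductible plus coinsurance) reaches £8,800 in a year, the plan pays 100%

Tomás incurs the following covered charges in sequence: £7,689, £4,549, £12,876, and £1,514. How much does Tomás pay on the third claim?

£3,846.90

Claim 1 (£7,689): £1,831 finishes the deductible; £5,858 goes to coinsurance; member's 30% is £1,757.40. Member owes £3,588.40 (running OOP £3,588.40).
Claim 2 (£4,549): deductible met; 30% of £4,549 = £1,364.70. Cost to member: £1,364.70. OOP to date £4,953.10.
Claim 3 (£12,876): deductible already satisfied, so member's share is 30% × £12,876 = £3,862.80. That would push OOP to £8,815.90, over the £8,800 cap, so member pays £8,800 − £4,953.10 = £3,846.90.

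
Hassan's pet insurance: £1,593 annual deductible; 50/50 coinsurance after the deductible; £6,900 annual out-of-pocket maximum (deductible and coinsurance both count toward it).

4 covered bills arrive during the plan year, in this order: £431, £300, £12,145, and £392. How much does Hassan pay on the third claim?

#1 (£431): fully absorbed by the deductible. Owner pays £431; OOP now £431.
#2 (£300): all of it applies to the deductible. Cost to owner: £300. OOP to date £731.
#3 (£12,145): deductible takes £862, £11,283 remains; 50% of £11,283 = £5,641.50. Together that's £862 + £5,641.50 = £6,503.50. That would push OOP to £7,234.50, over the £6,900 cap, so owner pays £6,900 − £731 = £6,169.

£6,169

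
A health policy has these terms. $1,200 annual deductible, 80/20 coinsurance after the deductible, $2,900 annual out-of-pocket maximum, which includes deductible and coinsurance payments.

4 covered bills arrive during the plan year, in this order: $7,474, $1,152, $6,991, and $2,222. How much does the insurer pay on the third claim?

$6,776.20

#1 ($7,474): $1,200 finishes the deductible; $6,274 goes to coinsurance; patient's 20% is $1,254.80. Patient owes $2,454.80 (running OOP $2,454.80). Insurer: $7,474 − $2,454.80 = $5,019.20.
#2 ($1,152): deductible met; 20% of $1,152 = $230.40. Patient owes $230.40 (running OOP $2,685.20). Insurer: $1,152 − $230.40 = $921.60.
#3 ($6,991): 20% coinsurance on $6,991 = $1,398.20. That would push OOP to $4,083.40, over the $2,900 cap, so patient pays $2,900 − $2,685.20 = $214.80. Insurer: $6,991 − $214.80 = $6,776.20.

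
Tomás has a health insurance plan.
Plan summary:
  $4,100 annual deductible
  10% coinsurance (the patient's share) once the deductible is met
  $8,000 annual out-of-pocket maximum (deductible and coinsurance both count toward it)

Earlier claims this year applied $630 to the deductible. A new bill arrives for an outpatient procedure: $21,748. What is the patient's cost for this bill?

$5,297.80

Remaining deductible: $4,100 − $630 = $3,470.
That leaves $21,748 − $3,470 = $18,278 for coinsurance.
Coinsurance: $18,278 × 10% = $1,827.80.
That puts the patient's cost at $3,470 + $1,827.80 = $5,297.80 before any cap.
Total out-of-pocket so far would be $630 + $5,297.80 = $5,927.80, below the $8,000 cap — no reduction.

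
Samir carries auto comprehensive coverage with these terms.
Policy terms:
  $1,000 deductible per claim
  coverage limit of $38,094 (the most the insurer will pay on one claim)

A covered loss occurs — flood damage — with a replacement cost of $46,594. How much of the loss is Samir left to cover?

After the deductible, $46,594 − $1,000 = $45,594 remains.
Since $45,594 > $38,094, the payout is capped at $38,094.
Out of pocket: $46,594 − $38,094 = $8,500.

$8,500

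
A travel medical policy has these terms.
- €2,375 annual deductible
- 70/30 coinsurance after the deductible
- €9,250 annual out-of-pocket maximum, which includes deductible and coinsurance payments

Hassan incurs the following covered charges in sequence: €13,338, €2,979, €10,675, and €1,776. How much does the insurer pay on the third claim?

€7,982.60

Claim 1 — €13,338: deductible takes €2,375, €10,963 remains; 30% of €10,963 = €3,288.90. Traveler pays €5,663.90; OOP now €5,663.90. Insurer: €13,338 − €5,663.90 = €7,674.10.
Claim 2 — €2,979: deductible met; 30% of €2,979 = €893.70. Cost to traveler: €893.70. OOP to date €6,557.60. Insurer: €2,979 − €893.70 = €2,085.30.
Claim 3 — €10,675: deductible already satisfied, so traveler's share is 30% × €10,675 = €3,202.50. Adding that to €6,557.60 gives €9,760.10, past the €9,250 cap; traveler pays only €9,250 − €6,557.60 = €2,692.40. Plan pays €10,675 − €2,692.40 = €7,982.60.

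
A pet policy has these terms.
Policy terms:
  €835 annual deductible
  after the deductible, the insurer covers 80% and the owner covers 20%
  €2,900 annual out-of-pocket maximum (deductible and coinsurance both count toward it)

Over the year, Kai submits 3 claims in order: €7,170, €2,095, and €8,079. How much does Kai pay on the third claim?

Claim 1 — €7,170: €835 finishes the deductible; €6,335 goes to coinsurance; coinsurance €6,335 × 20% = €1,267. Owner pays €2,102; OOP now €2,102.
Claim 2 — €2,095: deductible met; 20% of €2,095 = €419. Owner pays €419; OOP now €2,521.
Claim 3 — €8,079: deductible already satisfied, so owner's share is 20% × €8,079 = €1,615.80. OOP would hit €4,136.80 > €2,900, so the cap limits the owner to €2,900 − €2,521 = €379.

€379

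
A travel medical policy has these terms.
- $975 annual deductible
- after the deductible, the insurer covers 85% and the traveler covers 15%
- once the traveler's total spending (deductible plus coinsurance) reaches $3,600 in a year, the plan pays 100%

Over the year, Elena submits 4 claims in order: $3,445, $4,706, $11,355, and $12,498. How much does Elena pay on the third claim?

Claim 1 ($3,445): $975 to deductible, leaving $2,470; 15% of $2,470 = $370.50. Traveler pays $1,345.50; OOP now $1,345.50.
Claim 2 ($4,706): 15% coinsurance on $4,706 = $705.90. Traveler pays $705.90; OOP now $2,051.40.
Claim 3 ($11,355): deductible already satisfied, so traveler's share is 15% × $11,355 = $1,703.25. OOP would hit $3,754.65 > $3,600, so the cap limits the traveler to $3,600 − $2,051.40 = $1,548.60.

$1,548.60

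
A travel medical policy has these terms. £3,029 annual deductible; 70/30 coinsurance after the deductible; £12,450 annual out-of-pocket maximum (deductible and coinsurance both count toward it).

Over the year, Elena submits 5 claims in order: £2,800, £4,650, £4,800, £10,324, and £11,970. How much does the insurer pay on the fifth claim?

£8,412.50

Claim 1 — £2,800: entire amount goes to the deductible. Traveler pays £2,800; OOP now £2,800. Insurer: £2,800 − £2,800 = £0.
Claim 2 — £4,650: £229 finishes the deductible; £4,421 goes to coinsurance; coinsurance £4,421 × 30% = £1,326.30. Cost to traveler: £1,555.30. OOP to date £4,355.30. Plan pays £4,650 − £1,555.30 = £3,094.70.
Claim 3 — £4,800: deductible already satisfied, so traveler's share is 30% × £4,800 = £1,440. Traveler pays £1,440; OOP now £5,795.30. Insurer: £4,800 − £1,440 = £3,360.
Claim 4 — £10,324: deductible met; 30% of £10,324 = £3,097.20. Traveler pays £3,097.20; OOP now £8,892.50. Plan pays £10,324 − £3,097.20 = £7,226.80.
Claim 5 — £11,970: 30% coinsurance on £11,970 = £3,591. That would push OOP to £12,483.50, over the £12,450 cap, so traveler pays £12,450 − £8,892.50 = £3,557.50. Insurer: £11,970 − £3,557.50 = £8,412.50.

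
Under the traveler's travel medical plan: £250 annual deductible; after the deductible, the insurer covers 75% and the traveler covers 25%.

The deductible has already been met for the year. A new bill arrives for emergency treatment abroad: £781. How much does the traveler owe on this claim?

£195.25

With the deductible met, the entire £781 is subject to coinsurance.
Traveler's 25% share of £781 is £195.25.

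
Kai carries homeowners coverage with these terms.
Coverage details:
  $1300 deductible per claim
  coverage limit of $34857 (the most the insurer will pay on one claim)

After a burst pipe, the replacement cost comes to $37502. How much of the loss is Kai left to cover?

Less the $1300 deductible: $37502 − $1300 = $36202.
Since $36202 > $34857, the payout is capped at $34857.
Homeowner's share is the uncovered remainder: $37502 − $34857 = $2645.

$2645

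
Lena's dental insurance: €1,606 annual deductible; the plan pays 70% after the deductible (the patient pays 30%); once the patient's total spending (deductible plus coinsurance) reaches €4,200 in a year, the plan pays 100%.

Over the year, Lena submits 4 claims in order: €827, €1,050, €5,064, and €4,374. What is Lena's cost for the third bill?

€1,519.20

Claim 1 (€827): fully absorbed by the deductible. Patient owes €827 (running OOP €827).
Claim 2 (€1,050): €779 to deductible, leaving €271; 30% of €271 = €81.30. Patient owes €860.30 (running OOP €1,687.30).
Claim 3 (€5,064): deductible met; 30% of €5,064 = €1,519.20. Cost to patient: €1,519.20. OOP to date €3,206.50.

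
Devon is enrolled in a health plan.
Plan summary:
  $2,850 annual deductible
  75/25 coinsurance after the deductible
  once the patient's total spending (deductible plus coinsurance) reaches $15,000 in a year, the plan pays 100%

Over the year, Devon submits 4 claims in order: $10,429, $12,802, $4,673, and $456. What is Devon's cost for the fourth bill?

Bill 1, $10,429: $2,850 finishes the deductible; $7,579 goes to coinsurance; coinsurance $7,579 × 25% = $1,894.75. Patient pays $4,744.75; OOP now $4,744.75.
Bill 2, $12,802: 25% coinsurance on $12,802 = $3,200.50. Cost to patient: $3,200.50. OOP to date $7,945.25.
Bill 3, $4,673: deductible already satisfied, so patient's share is 25% × $4,673 = $1,168.25. Patient owes $1,168.25 (running OOP $9,113.50).
Bill 4, $456: 25% coinsurance on $456 = $114. Cost to patient: $114. OOP to date $9,227.50.

$114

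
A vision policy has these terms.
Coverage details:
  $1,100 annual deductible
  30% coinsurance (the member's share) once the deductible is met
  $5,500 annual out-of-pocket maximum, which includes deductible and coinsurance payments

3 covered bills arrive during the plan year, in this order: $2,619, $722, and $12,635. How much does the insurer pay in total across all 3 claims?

$10,476

Claim 1 — $2,619: deductible takes $1,100, $1,519 remains; coinsurance $1,519 × 30% = $455.70. Cost to member: $1,555.70. OOP to date $1,555.70. Insurer: $2,619 − $1,555.70 = $1,063.30.
Claim 2 — $722: deductible already satisfied, so member's share is 30% × $722 = $216.60. Cost to member: $216.60. OOP to date $1,772.30. Insurer: $722 − $216.60 = $505.40.
Claim 3 — $12,635: 30% coinsurance on $12,635 = $3,790.50. Adding that to $1,772.30 gives $5,562.80, past the $5,500 cap; member pays only $5,500 − $1,772.30 = $3,727.70. Insurer: $12,635 − $3,727.70 = $8,907.30.
Insurer total = bills − member's total = $15,976 − $5,500 = $10,476.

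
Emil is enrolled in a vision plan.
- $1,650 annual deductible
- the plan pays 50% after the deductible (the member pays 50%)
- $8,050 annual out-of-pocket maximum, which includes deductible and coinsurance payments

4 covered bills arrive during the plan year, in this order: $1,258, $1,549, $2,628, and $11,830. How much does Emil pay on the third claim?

Claim 1 ($1,258): entire amount goes to the deductible. Cost to member: $1,258. OOP to date $1,258.
Claim 2 ($1,549): $392 finishes the deductible; $1,157 goes to coinsurance; 50% of $1,157 = $578.50. Cost to member: $970.50. OOP to date $2,228.50.
Claim 3 ($2,628): deductible met; 50% of $2,628 = $1,314. Member pays $1,314; OOP now $3,542.50.

$1,314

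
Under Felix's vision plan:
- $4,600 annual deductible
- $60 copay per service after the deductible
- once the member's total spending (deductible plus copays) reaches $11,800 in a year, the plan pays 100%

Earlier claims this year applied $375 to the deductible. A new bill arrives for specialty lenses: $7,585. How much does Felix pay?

Deductible still to meet: $4,600 − $375 = $4,225.
The remaining $3,360 (= $7,585 − $4,225) moves to the copay.
Copay on this service: $60.
Member responsibility before any cap: $4,225 + $60 = $4,285.
Cumulative spending $375 + $4,285 = $4,660 stays under the $11,800 maximum.

$4,285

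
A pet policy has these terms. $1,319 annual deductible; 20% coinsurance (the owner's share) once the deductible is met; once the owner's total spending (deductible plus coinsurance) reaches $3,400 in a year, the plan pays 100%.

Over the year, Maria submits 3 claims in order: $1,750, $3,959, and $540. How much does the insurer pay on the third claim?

Claim 1 ($1,750): deductible takes $1,319, $431 remains; 20% of $431 = $86.20. Owner owes $1,405.20 (running OOP $1,405.20). Plan pays $1,750 − $1,405.20 = $344.80.
Claim 2 ($3,959): deductible met; 20% of $3,959 = $791.80. Owner owes $791.80 (running OOP $2,197). Insurer: $3,959 − $791.80 = $3,167.20.
Claim 3 ($540): deductible met; 20% of $540 = $108. Owner pays $108; OOP now $2,305. Insurer: $540 − $108 = $432.

$432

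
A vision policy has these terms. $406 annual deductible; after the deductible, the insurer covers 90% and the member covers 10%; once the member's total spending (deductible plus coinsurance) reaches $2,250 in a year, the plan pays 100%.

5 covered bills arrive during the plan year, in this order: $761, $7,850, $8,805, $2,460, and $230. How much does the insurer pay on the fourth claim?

#1 ($761): $406 finishes the deductible; $355 goes to coinsurance; member's 10% is $35.50. Member pays $441.50; OOP now $441.50. Insurer: $761 − $441.50 = $319.50.
#2 ($7,850): deductible already satisfied, so member's share is 10% × $7,850 = $785. Member owes $785 (running OOP $1,226.50). Plan pays $7,850 − $785 = $7,065.
#3 ($8,805): 10% coinsurance on $8,805 = $880.50. Member pays $880.50; OOP now $2,107. Plan pays $8,805 − $880.50 = $7,924.50.
#4 ($2,460): 10% coinsurance on $2,460 = $246. OOP would hit $2,353 > $2,250, so the cap limits the member to $2,250 − $2,107 = $143. Plan pays $2,460 − $143 = $2,317.

$2,317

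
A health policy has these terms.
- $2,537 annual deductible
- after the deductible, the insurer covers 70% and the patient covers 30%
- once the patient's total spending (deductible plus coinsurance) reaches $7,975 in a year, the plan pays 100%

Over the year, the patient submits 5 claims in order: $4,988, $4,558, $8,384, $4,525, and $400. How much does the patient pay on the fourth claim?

Claim 1 — $4,988: deductible takes $2,537, $2,451 remains; patient's 30% is $735.30. Patient owes $3,272.30 (running OOP $3,272.30).
Claim 2 — $4,558: deductible met; 30% of $4,558 = $1,367.40. Patient pays $1,367.40; OOP now $4,639.70.
Claim 3 — $8,384: deductible met; 30% of $8,384 = $2,515.20. Patient pays $2,515.20; OOP now $7,154.90.
Claim 4 — $4,525: deductible already satisfied, so patient's share is 30% × $4,525 = $1,357.50. Adding that to $7,154.90 gives $8,512.40, past the $7,975 cap; patient pays only $7,975 − $7,154.90 = $820.10.

$820.10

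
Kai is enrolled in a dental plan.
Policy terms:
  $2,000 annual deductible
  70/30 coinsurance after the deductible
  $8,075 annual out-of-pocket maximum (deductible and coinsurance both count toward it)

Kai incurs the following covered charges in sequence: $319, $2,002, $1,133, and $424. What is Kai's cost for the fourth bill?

Bill 1, $319: fully absorbed by the deductible. Cost to patient: $319. OOP to date $319.
Bill 2, $2,002: $1,681 finishes the deductible; $321 goes to coinsurance; 30% of $321 = $96.30. Patient pays $1,777.30; OOP now $2,096.30.
Bill 3, $1,133: deductible already satisfied, so patient's share is 30% × $1,133 = $339.90. Patient owes $339.90 (running OOP $2,436.20).
Bill 4, $424: deductible already satisfied, so patient's share is 30% × $424 = $127.20. Patient owes $127.20 (running OOP $2,563.40).

$127.20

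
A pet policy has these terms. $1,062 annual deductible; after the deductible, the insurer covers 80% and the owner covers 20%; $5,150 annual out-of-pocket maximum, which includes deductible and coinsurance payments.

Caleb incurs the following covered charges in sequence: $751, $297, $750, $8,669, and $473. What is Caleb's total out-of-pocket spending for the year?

#1 ($751): entire amount goes to the deductible. Owner pays $751; OOP now $751.
#2 ($297): fully absorbed by the deductible. Cost to owner: $297. OOP to date $1,048.
#3 ($750): deductible takes $14, $736 remains; 20% of $736 = $147.20. Owner pays $161.20; OOP now $1,209.20.
#4 ($8,669): deductible met; 20% of $8,669 = $1,733.80. Owner owes $1,733.80 (running OOP $2,943).
#5 ($473): deductible already satisfied, so owner's share is 20% × $473 = $94.60. Cost to owner: $94.60. OOP to date $3,037.60.
Total paid by the owner: $751 + $297 + $161.20 + $1,733.80 + $94.60 = $3,037.60.

$3,037.60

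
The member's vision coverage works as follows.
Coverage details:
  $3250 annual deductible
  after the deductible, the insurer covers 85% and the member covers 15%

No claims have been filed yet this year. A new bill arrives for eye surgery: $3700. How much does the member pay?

Nothing has been paid toward the $3250 deductible, so the first $3250 of this charge is applied there.
That leaves $3700 − $3250 = $450 for coinsurance.
Coinsurance: $450 × 15% = $67.50.
That puts the member's cost at $3250 + $67.50 = $3317.50.

$3317.50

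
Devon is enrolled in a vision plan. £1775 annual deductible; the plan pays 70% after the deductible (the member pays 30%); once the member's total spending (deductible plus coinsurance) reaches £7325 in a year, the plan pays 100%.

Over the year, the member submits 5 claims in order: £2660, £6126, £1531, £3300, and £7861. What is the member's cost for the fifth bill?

#1 (£2660): deductible takes £1775, £885 remains; coinsurance £885 × 30% = £265.50. Member pays £2040.50; OOP now £2040.50.
#2 (£6126): deductible met; 30% of £6126 = £1837.80. Member pays £1837.80; OOP now £3878.30.
#3 (£1531): 30% coinsurance on £1531 = £459.30. Member owes £459.30 (running OOP £4337.60).
#4 (£3300): 30% coinsurance on £3300 = £990. Member owes £990 (running OOP £5327.60).
#5 (£7861): deductible already satisfied, so member's share is 30% × £7861 = £2358.30. Adding that to £5327.60 gives £7685.90, past the £7325 cap; member pays only £7325 − £5327.60 = £1997.40.

£1997.40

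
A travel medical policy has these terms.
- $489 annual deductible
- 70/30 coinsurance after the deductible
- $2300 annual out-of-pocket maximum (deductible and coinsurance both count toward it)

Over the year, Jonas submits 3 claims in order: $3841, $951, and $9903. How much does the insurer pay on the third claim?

Claim 1 — $3841: $489 to deductible, leaving $3352; 30% of $3352 = $1005.60. Traveler pays $1494.60; OOP now $1494.60. Insurer: $3841 − $1494.60 = $2346.40.
Claim 2 — $951: deductible already satisfied, so traveler's share is 30% × $951 = $285.30. Traveler pays $285.30; OOP now $1779.90. Insurer: $951 − $285.30 = $665.70.
Claim 3 — $9903: deductible already satisfied, so traveler's share is 30% × $9903 = $2970.90. OOP would hit $4750.80 > $2300, so the cap limits the traveler to $2300 − $1779.90 = $520.10. Insurer: $9903 − $520.10 = $9382.90.

$9382.90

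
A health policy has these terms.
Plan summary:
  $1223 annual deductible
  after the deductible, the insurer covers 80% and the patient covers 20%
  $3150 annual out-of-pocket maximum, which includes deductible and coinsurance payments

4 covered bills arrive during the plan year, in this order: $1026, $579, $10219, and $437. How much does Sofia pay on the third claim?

#1 ($1026): all of it applies to the deductible. Patient owes $1026 (running OOP $1026).
#2 ($579): deductible takes $197, $382 remains; patient's 20% is $76.40. Patient pays $273.40; OOP now $1299.40.
#3 ($10219): deductible already satisfied, so patient's share is 20% × $10219 = $2043.80. That would push OOP to $3343.20, over the $3150 cap, so patient pays $3150 − $1299.40 = $1850.60.

$1850.60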